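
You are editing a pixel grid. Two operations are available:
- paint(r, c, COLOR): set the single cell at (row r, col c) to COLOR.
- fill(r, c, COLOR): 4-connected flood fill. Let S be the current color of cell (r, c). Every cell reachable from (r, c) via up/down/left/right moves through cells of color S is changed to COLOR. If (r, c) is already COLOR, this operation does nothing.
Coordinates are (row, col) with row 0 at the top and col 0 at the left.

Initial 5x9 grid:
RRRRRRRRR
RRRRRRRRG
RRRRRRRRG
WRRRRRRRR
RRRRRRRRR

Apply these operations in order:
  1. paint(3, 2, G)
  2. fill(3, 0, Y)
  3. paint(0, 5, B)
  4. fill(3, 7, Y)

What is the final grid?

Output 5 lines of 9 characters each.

After op 1 paint(3,2,G):
RRRRRRRRR
RRRRRRRRG
RRRRRRRRG
WRGRRRRRR
RRRRRRRRR
After op 2 fill(3,0,Y) [1 cells changed]:
RRRRRRRRR
RRRRRRRRG
RRRRRRRRG
YRGRRRRRR
RRRRRRRRR
After op 3 paint(0,5,B):
RRRRRBRRR
RRRRRRRRG
RRRRRRRRG
YRGRRRRRR
RRRRRRRRR
After op 4 fill(3,7,Y) [40 cells changed]:
YYYYYBYYY
YYYYYYYYG
YYYYYYYYG
YYGYYYYYY
YYYYYYYYY

Answer: YYYYYBYYY
YYYYYYYYG
YYYYYYYYG
YYGYYYYYY
YYYYYYYYY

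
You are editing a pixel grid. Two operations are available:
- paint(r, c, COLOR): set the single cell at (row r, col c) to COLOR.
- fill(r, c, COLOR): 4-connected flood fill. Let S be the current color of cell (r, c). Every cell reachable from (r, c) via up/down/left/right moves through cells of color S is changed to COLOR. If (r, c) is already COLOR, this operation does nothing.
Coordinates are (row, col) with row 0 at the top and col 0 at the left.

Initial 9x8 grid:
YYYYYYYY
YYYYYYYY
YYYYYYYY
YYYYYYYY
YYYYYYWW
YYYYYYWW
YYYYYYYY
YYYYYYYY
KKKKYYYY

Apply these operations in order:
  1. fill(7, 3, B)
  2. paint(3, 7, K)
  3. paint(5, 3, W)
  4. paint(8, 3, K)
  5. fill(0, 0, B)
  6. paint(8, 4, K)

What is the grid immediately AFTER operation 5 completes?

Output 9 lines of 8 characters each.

After op 1 fill(7,3,B) [64 cells changed]:
BBBBBBBB
BBBBBBBB
BBBBBBBB
BBBBBBBB
BBBBBBWW
BBBBBBWW
BBBBBBBB
BBBBBBBB
KKKKBBBB
After op 2 paint(3,7,K):
BBBBBBBB
BBBBBBBB
BBBBBBBB
BBBBBBBK
BBBBBBWW
BBBBBBWW
BBBBBBBB
BBBBBBBB
KKKKBBBB
After op 3 paint(5,3,W):
BBBBBBBB
BBBBBBBB
BBBBBBBB
BBBBBBBK
BBBBBBWW
BBBWBBWW
BBBBBBBB
BBBBBBBB
KKKKBBBB
After op 4 paint(8,3,K):
BBBBBBBB
BBBBBBBB
BBBBBBBB
BBBBBBBK
BBBBBBWW
BBBWBBWW
BBBBBBBB
BBBBBBBB
KKKKBBBB
After op 5 fill(0,0,B) [0 cells changed]:
BBBBBBBB
BBBBBBBB
BBBBBBBB
BBBBBBBK
BBBBBBWW
BBBWBBWW
BBBBBBBB
BBBBBBBB
KKKKBBBB

Answer: BBBBBBBB
BBBBBBBB
BBBBBBBB
BBBBBBBK
BBBBBBWW
BBBWBBWW
BBBBBBBB
BBBBBBBB
KKKKBBBB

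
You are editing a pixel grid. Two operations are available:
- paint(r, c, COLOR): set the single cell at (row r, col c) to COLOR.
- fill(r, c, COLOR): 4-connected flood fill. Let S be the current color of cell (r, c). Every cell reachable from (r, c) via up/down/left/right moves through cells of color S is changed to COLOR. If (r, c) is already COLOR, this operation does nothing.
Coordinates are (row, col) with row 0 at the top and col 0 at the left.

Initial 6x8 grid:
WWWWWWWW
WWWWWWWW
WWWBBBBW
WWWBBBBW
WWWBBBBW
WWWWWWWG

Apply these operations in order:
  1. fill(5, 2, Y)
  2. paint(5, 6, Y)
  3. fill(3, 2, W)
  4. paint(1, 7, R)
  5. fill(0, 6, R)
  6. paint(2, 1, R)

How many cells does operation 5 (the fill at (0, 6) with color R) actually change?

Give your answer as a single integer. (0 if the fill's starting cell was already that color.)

After op 1 fill(5,2,Y) [35 cells changed]:
YYYYYYYY
YYYYYYYY
YYYBBBBY
YYYBBBBY
YYYBBBBY
YYYYYYYG
After op 2 paint(5,6,Y):
YYYYYYYY
YYYYYYYY
YYYBBBBY
YYYBBBBY
YYYBBBBY
YYYYYYYG
After op 3 fill(3,2,W) [35 cells changed]:
WWWWWWWW
WWWWWWWW
WWWBBBBW
WWWBBBBW
WWWBBBBW
WWWWWWWG
After op 4 paint(1,7,R):
WWWWWWWW
WWWWWWWR
WWWBBBBW
WWWBBBBW
WWWBBBBW
WWWWWWWG
After op 5 fill(0,6,R) [31 cells changed]:
RRRRRRRR
RRRRRRRR
RRRBBBBW
RRRBBBBW
RRRBBBBW
RRRRRRRG

Answer: 31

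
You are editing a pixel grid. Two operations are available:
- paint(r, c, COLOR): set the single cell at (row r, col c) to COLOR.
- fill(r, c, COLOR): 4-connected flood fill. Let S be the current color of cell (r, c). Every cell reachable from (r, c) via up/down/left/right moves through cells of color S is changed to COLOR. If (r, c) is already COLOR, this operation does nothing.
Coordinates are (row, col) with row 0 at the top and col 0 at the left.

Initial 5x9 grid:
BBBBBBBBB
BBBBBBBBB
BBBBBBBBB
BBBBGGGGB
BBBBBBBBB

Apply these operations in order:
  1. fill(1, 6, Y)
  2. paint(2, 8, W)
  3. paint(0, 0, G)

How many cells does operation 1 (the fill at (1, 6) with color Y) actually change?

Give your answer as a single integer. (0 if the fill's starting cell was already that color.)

Answer: 41

Derivation:
After op 1 fill(1,6,Y) [41 cells changed]:
YYYYYYYYY
YYYYYYYYY
YYYYYYYYY
YYYYGGGGY
YYYYYYYYY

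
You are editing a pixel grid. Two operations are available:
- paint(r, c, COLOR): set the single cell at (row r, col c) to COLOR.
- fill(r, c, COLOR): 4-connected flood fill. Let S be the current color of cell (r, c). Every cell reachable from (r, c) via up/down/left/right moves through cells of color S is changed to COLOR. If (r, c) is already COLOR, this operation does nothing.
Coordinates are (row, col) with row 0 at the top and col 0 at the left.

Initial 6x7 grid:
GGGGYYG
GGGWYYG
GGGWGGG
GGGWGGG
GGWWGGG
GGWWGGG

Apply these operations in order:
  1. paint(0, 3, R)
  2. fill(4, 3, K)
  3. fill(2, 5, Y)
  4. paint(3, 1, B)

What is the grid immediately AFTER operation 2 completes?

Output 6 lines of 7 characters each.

After op 1 paint(0,3,R):
GGGRYYG
GGGWYYG
GGGWGGG
GGGWGGG
GGWWGGG
GGWWGGG
After op 2 fill(4,3,K) [7 cells changed]:
GGGRYYG
GGGKYYG
GGGKGGG
GGGKGGG
GGKKGGG
GGKKGGG

Answer: GGGRYYG
GGGKYYG
GGGKGGG
GGGKGGG
GGKKGGG
GGKKGGG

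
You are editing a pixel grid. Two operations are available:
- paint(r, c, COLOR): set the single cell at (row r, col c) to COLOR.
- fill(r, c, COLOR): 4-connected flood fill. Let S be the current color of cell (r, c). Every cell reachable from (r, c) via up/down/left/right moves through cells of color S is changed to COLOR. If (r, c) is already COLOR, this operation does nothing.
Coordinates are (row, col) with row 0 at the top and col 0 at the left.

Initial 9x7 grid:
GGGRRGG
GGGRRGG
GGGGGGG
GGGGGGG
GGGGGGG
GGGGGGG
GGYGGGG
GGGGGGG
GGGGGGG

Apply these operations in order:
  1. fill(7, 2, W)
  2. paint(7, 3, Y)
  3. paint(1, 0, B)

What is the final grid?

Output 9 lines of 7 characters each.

Answer: WWWRRWW
BWWRRWW
WWWWWWW
WWWWWWW
WWWWWWW
WWWWWWW
WWYWWWW
WWWYWWW
WWWWWWW

Derivation:
After op 1 fill(7,2,W) [58 cells changed]:
WWWRRWW
WWWRRWW
WWWWWWW
WWWWWWW
WWWWWWW
WWWWWWW
WWYWWWW
WWWWWWW
WWWWWWW
After op 2 paint(7,3,Y):
WWWRRWW
WWWRRWW
WWWWWWW
WWWWWWW
WWWWWWW
WWWWWWW
WWYWWWW
WWWYWWW
WWWWWWW
After op 3 paint(1,0,B):
WWWRRWW
BWWRRWW
WWWWWWW
WWWWWWW
WWWWWWW
WWWWWWW
WWYWWWW
WWWYWWW
WWWWWWW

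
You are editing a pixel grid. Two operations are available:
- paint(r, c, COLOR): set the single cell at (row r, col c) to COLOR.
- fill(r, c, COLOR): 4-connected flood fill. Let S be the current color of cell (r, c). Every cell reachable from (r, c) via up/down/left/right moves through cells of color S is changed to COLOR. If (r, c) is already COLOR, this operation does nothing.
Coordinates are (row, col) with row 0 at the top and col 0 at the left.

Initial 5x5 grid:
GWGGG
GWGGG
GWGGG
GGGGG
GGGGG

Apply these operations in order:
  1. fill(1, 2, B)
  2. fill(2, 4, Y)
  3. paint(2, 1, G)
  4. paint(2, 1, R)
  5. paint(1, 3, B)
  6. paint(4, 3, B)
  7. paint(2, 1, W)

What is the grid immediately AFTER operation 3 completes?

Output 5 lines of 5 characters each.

Answer: YWYYY
YWYYY
YGYYY
YYYYY
YYYYY

Derivation:
After op 1 fill(1,2,B) [22 cells changed]:
BWBBB
BWBBB
BWBBB
BBBBB
BBBBB
After op 2 fill(2,4,Y) [22 cells changed]:
YWYYY
YWYYY
YWYYY
YYYYY
YYYYY
After op 3 paint(2,1,G):
YWYYY
YWYYY
YGYYY
YYYYY
YYYYY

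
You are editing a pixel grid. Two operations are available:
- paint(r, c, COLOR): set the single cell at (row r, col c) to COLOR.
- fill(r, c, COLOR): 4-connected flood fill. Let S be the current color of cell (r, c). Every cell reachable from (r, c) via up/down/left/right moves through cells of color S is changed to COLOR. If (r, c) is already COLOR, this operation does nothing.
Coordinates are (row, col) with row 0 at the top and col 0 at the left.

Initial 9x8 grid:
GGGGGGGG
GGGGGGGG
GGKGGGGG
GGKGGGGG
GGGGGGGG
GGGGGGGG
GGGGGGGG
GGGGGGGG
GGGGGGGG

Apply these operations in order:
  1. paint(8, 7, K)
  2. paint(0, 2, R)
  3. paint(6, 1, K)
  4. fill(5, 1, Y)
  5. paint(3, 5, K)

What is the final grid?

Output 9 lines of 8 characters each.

After op 1 paint(8,7,K):
GGGGGGGG
GGGGGGGG
GGKGGGGG
GGKGGGGG
GGGGGGGG
GGGGGGGG
GGGGGGGG
GGGGGGGG
GGGGGGGK
After op 2 paint(0,2,R):
GGRGGGGG
GGGGGGGG
GGKGGGGG
GGKGGGGG
GGGGGGGG
GGGGGGGG
GGGGGGGG
GGGGGGGG
GGGGGGGK
After op 3 paint(6,1,K):
GGRGGGGG
GGGGGGGG
GGKGGGGG
GGKGGGGG
GGGGGGGG
GGGGGGGG
GKGGGGGG
GGGGGGGG
GGGGGGGK
After op 4 fill(5,1,Y) [67 cells changed]:
YYRYYYYY
YYYYYYYY
YYKYYYYY
YYKYYYYY
YYYYYYYY
YYYYYYYY
YKYYYYYY
YYYYYYYY
YYYYYYYK
After op 5 paint(3,5,K):
YYRYYYYY
YYYYYYYY
YYKYYYYY
YYKYYKYY
YYYYYYYY
YYYYYYYY
YKYYYYYY
YYYYYYYY
YYYYYYYK

Answer: YYRYYYYY
YYYYYYYY
YYKYYYYY
YYKYYKYY
YYYYYYYY
YYYYYYYY
YKYYYYYY
YYYYYYYY
YYYYYYYK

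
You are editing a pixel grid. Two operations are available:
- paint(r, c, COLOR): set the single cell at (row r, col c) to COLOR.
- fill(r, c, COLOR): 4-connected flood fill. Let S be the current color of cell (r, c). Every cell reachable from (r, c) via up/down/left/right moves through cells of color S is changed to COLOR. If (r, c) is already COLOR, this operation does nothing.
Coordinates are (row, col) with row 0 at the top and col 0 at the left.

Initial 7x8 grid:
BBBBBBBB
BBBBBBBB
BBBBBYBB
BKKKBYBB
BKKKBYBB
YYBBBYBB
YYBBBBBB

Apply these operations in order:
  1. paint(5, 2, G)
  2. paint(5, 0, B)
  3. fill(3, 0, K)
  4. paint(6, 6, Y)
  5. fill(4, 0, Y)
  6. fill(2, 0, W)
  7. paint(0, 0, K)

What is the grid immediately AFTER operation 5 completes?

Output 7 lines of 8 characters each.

Answer: YYYYYYYY
YYYYYYYY
YYYYYYYY
YYYYYYYY
YYYYYYYY
YYGYYYYY
YYYYYYYY

Derivation:
After op 1 paint(5,2,G):
BBBBBBBB
BBBBBBBB
BBBBBYBB
BKKKBYBB
BKKKBYBB
YYGBBYBB
YYBBBBBB
After op 2 paint(5,0,B):
BBBBBBBB
BBBBBBBB
BBBBBYBB
BKKKBYBB
BKKKBYBB
BYGBBYBB
YYBBBBBB
After op 3 fill(3,0,K) [42 cells changed]:
KKKKKKKK
KKKKKKKK
KKKKKYKK
KKKKKYKK
KKKKKYKK
KYGKKYKK
YYKKKKKK
After op 4 paint(6,6,Y):
KKKKKKKK
KKKKKKKK
KKKKKYKK
KKKKKYKK
KKKKKYKK
KYGKKYKK
YYKKKKYK
After op 5 fill(4,0,Y) [47 cells changed]:
YYYYYYYY
YYYYYYYY
YYYYYYYY
YYYYYYYY
YYYYYYYY
YYGYYYYY
YYYYYYYY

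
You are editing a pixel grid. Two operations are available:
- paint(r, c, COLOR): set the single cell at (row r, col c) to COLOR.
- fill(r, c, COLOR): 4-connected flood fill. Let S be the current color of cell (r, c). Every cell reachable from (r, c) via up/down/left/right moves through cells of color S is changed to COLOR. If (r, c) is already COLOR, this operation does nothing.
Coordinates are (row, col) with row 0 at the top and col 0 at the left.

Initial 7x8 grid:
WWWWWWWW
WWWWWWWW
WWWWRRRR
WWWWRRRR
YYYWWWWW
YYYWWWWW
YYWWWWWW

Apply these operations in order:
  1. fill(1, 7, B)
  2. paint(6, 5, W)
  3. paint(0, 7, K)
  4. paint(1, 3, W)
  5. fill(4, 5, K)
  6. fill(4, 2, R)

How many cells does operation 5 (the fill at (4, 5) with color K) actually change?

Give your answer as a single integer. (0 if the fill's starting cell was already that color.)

Answer: 37

Derivation:
After op 1 fill(1,7,B) [40 cells changed]:
BBBBBBBB
BBBBBBBB
BBBBRRRR
BBBBRRRR
YYYBBBBB
YYYBBBBB
YYBBBBBB
After op 2 paint(6,5,W):
BBBBBBBB
BBBBBBBB
BBBBRRRR
BBBBRRRR
YYYBBBBB
YYYBBBBB
YYBBBWBB
After op 3 paint(0,7,K):
BBBBBBBK
BBBBBBBB
BBBBRRRR
BBBBRRRR
YYYBBBBB
YYYBBBBB
YYBBBWBB
After op 4 paint(1,3,W):
BBBBBBBK
BBBWBBBB
BBBBRRRR
BBBBRRRR
YYYBBBBB
YYYBBBBB
YYBBBWBB
After op 5 fill(4,5,K) [37 cells changed]:
KKKKKKKK
KKKWKKKK
KKKKRRRR
KKKKRRRR
YYYKKKKK
YYYKKKKK
YYKKKWKK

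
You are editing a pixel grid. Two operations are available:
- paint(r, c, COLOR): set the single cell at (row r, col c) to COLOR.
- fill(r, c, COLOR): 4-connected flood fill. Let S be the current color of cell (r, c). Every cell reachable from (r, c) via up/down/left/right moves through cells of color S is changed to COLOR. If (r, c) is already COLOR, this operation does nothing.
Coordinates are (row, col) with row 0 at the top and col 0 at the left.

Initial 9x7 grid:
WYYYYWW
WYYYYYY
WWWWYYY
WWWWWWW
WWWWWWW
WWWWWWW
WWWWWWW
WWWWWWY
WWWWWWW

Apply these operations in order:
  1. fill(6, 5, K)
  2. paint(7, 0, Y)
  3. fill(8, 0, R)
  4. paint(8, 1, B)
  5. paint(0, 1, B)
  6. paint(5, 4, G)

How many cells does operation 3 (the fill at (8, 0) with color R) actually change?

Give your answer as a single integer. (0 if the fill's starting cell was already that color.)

After op 1 fill(6,5,K) [47 cells changed]:
KYYYYWW
KYYYYYY
KKKKYYY
KKKKKKK
KKKKKKK
KKKKKKK
KKKKKKK
KKKKKKY
KKKKKKK
After op 2 paint(7,0,Y):
KYYYYWW
KYYYYYY
KKKKYYY
KKKKKKK
KKKKKKK
KKKKKKK
KKKKKKK
YKKKKKY
KKKKKKK
After op 3 fill(8,0,R) [46 cells changed]:
RYYYYWW
RYYYYYY
RRRRYYY
RRRRRRR
RRRRRRR
RRRRRRR
RRRRRRR
YRRRRRY
RRRRRRR

Answer: 46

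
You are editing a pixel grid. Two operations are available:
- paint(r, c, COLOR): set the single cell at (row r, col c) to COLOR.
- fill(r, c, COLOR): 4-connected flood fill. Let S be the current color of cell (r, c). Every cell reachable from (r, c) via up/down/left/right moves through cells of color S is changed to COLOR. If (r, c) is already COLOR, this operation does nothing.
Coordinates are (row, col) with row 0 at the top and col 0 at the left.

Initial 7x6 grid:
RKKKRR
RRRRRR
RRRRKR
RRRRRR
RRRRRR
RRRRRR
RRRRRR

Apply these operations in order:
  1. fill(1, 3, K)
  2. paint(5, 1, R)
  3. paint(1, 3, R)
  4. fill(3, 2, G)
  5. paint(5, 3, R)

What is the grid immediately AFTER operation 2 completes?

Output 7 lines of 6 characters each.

After op 1 fill(1,3,K) [38 cells changed]:
KKKKKK
KKKKKK
KKKKKK
KKKKKK
KKKKKK
KKKKKK
KKKKKK
After op 2 paint(5,1,R):
KKKKKK
KKKKKK
KKKKKK
KKKKKK
KKKKKK
KRKKKK
KKKKKK

Answer: KKKKKK
KKKKKK
KKKKKK
KKKKKK
KKKKKK
KRKKKK
KKKKKK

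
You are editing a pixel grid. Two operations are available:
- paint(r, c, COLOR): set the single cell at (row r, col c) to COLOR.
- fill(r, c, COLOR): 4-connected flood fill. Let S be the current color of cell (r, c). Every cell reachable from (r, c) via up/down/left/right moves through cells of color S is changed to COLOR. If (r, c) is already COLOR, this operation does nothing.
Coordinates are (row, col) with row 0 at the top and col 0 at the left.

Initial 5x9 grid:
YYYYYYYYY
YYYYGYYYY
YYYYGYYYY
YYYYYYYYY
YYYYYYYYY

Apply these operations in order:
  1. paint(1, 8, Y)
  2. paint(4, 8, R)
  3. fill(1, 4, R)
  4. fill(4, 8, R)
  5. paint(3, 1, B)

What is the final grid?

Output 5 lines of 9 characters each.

After op 1 paint(1,8,Y):
YYYYYYYYY
YYYYGYYYY
YYYYGYYYY
YYYYYYYYY
YYYYYYYYY
After op 2 paint(4,8,R):
YYYYYYYYY
YYYYGYYYY
YYYYGYYYY
YYYYYYYYY
YYYYYYYYR
After op 3 fill(1,4,R) [2 cells changed]:
YYYYYYYYY
YYYYRYYYY
YYYYRYYYY
YYYYYYYYY
YYYYYYYYR
After op 4 fill(4,8,R) [0 cells changed]:
YYYYYYYYY
YYYYRYYYY
YYYYRYYYY
YYYYYYYYY
YYYYYYYYR
After op 5 paint(3,1,B):
YYYYYYYYY
YYYYRYYYY
YYYYRYYYY
YBYYYYYYY
YYYYYYYYR

Answer: YYYYYYYYY
YYYYRYYYY
YYYYRYYYY
YBYYYYYYY
YYYYYYYYR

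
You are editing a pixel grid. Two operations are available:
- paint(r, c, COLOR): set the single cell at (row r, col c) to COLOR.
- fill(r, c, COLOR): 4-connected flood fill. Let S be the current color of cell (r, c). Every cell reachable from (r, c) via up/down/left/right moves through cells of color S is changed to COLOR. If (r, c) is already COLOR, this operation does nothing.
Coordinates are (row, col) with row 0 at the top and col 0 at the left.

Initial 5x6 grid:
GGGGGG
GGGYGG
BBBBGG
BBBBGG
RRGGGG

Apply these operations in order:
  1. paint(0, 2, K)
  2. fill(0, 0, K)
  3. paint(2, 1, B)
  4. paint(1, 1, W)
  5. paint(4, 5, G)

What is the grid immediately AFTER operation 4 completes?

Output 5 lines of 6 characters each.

Answer: KKKGGG
KWKYGG
BBBBGG
BBBBGG
RRGGGG

Derivation:
After op 1 paint(0,2,K):
GGKGGG
GGGYGG
BBBBGG
BBBBGG
RRGGGG
After op 2 fill(0,0,K) [5 cells changed]:
KKKGGG
KKKYGG
BBBBGG
BBBBGG
RRGGGG
After op 3 paint(2,1,B):
KKKGGG
KKKYGG
BBBBGG
BBBBGG
RRGGGG
After op 4 paint(1,1,W):
KKKGGG
KWKYGG
BBBBGG
BBBBGG
RRGGGG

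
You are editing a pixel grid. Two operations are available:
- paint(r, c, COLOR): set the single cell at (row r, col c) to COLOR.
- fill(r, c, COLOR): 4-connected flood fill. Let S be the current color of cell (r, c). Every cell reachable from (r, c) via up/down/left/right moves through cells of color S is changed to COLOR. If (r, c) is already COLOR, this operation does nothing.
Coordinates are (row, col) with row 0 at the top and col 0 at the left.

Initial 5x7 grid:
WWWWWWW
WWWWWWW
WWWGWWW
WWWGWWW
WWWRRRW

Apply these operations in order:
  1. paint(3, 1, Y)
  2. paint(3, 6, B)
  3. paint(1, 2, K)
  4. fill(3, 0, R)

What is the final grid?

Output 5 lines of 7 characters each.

Answer: RRRRRRR
RRKRRRR
RRRGRRR
RYRGRRB
RRRRRRW

Derivation:
After op 1 paint(3,1,Y):
WWWWWWW
WWWWWWW
WWWGWWW
WYWGWWW
WWWRRRW
After op 2 paint(3,6,B):
WWWWWWW
WWWWWWW
WWWGWWW
WYWGWWB
WWWRRRW
After op 3 paint(1,2,K):
WWWWWWW
WWKWWWW
WWWGWWW
WYWGWWB
WWWRRRW
After op 4 fill(3,0,R) [26 cells changed]:
RRRRRRR
RRKRRRR
RRRGRRR
RYRGRRB
RRRRRRW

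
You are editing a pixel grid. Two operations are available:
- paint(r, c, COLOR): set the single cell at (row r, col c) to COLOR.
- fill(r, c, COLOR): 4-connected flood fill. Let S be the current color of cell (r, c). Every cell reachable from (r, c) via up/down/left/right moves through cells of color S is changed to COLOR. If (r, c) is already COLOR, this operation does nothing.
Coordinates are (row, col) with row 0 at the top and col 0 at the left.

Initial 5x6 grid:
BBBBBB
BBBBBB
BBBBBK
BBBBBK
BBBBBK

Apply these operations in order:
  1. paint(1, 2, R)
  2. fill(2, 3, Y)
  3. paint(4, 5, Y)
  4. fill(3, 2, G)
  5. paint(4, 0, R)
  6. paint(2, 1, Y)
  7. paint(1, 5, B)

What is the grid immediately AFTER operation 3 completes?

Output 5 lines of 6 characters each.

After op 1 paint(1,2,R):
BBBBBB
BBRBBB
BBBBBK
BBBBBK
BBBBBK
After op 2 fill(2,3,Y) [26 cells changed]:
YYYYYY
YYRYYY
YYYYYK
YYYYYK
YYYYYK
After op 3 paint(4,5,Y):
YYYYYY
YYRYYY
YYYYYK
YYYYYK
YYYYYY

Answer: YYYYYY
YYRYYY
YYYYYK
YYYYYK
YYYYYY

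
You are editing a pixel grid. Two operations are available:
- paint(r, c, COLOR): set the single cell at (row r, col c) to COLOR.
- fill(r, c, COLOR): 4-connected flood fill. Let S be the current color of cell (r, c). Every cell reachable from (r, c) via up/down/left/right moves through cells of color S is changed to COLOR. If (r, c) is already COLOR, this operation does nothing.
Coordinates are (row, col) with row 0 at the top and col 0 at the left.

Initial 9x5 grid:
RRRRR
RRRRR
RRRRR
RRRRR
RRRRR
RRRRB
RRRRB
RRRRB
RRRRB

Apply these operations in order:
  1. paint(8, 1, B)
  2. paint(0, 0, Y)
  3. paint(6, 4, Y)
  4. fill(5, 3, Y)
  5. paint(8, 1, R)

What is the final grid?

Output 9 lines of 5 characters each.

After op 1 paint(8,1,B):
RRRRR
RRRRR
RRRRR
RRRRR
RRRRR
RRRRB
RRRRB
RRRRB
RBRRB
After op 2 paint(0,0,Y):
YRRRR
RRRRR
RRRRR
RRRRR
RRRRR
RRRRB
RRRRB
RRRRB
RBRRB
After op 3 paint(6,4,Y):
YRRRR
RRRRR
RRRRR
RRRRR
RRRRR
RRRRB
RRRRY
RRRRB
RBRRB
After op 4 fill(5,3,Y) [39 cells changed]:
YYYYY
YYYYY
YYYYY
YYYYY
YYYYY
YYYYB
YYYYY
YYYYB
YBYYB
After op 5 paint(8,1,R):
YYYYY
YYYYY
YYYYY
YYYYY
YYYYY
YYYYB
YYYYY
YYYYB
YRYYB

Answer: YYYYY
YYYYY
YYYYY
YYYYY
YYYYY
YYYYB
YYYYY
YYYYB
YRYYB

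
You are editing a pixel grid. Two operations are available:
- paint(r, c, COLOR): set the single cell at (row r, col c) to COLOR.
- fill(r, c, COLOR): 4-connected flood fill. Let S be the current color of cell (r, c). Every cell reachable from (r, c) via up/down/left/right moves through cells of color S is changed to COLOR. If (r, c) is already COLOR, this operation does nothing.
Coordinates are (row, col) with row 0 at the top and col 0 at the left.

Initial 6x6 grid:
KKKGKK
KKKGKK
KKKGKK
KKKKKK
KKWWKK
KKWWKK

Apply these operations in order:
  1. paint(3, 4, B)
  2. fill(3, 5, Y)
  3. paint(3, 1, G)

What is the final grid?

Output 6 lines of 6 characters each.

After op 1 paint(3,4,B):
KKKGKK
KKKGKK
KKKGKK
KKKKBK
KKWWKK
KKWWKK
After op 2 fill(3,5,Y) [11 cells changed]:
KKKGYY
KKKGYY
KKKGYY
KKKKBY
KKWWYY
KKWWYY
After op 3 paint(3,1,G):
KKKGYY
KKKGYY
KKKGYY
KGKKBY
KKWWYY
KKWWYY

Answer: KKKGYY
KKKGYY
KKKGYY
KGKKBY
KKWWYY
KKWWYY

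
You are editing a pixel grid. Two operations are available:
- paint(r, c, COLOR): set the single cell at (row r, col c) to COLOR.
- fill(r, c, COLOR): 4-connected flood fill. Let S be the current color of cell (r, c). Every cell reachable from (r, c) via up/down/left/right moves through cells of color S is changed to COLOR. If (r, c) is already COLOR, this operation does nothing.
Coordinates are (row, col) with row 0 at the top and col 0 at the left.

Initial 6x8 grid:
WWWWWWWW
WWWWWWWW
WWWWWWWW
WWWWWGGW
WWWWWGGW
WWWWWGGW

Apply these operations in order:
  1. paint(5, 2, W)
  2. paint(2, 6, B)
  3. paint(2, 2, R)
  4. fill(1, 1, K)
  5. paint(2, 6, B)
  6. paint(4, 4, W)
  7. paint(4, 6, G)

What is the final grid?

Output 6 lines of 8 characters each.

After op 1 paint(5,2,W):
WWWWWWWW
WWWWWWWW
WWWWWWWW
WWWWWGGW
WWWWWGGW
WWWWWGGW
After op 2 paint(2,6,B):
WWWWWWWW
WWWWWWWW
WWWWWWBW
WWWWWGGW
WWWWWGGW
WWWWWGGW
After op 3 paint(2,2,R):
WWWWWWWW
WWWWWWWW
WWRWWWBW
WWWWWGGW
WWWWWGGW
WWWWWGGW
After op 4 fill(1,1,K) [40 cells changed]:
KKKKKKKK
KKKKKKKK
KKRKKKBK
KKKKKGGK
KKKKKGGK
KKKKKGGK
After op 5 paint(2,6,B):
KKKKKKKK
KKKKKKKK
KKRKKKBK
KKKKKGGK
KKKKKGGK
KKKKKGGK
After op 6 paint(4,4,W):
KKKKKKKK
KKKKKKKK
KKRKKKBK
KKKKKGGK
KKKKWGGK
KKKKKGGK
After op 7 paint(4,6,G):
KKKKKKKK
KKKKKKKK
KKRKKKBK
KKKKKGGK
KKKKWGGK
KKKKKGGK

Answer: KKKKKKKK
KKKKKKKK
KKRKKKBK
KKKKKGGK
KKKKWGGK
KKKKKGGK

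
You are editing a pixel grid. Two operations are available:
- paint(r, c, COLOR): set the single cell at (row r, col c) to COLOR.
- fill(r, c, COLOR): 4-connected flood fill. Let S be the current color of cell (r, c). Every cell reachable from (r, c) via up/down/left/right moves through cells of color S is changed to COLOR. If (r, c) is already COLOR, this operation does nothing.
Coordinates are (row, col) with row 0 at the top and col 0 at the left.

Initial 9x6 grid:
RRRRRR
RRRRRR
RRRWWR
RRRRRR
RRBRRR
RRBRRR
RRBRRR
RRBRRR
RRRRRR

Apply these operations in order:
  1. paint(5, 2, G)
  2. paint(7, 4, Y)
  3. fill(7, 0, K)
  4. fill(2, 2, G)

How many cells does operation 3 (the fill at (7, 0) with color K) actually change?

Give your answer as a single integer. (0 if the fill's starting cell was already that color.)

Answer: 47

Derivation:
After op 1 paint(5,2,G):
RRRRRR
RRRRRR
RRRWWR
RRRRRR
RRBRRR
RRGRRR
RRBRRR
RRBRRR
RRRRRR
After op 2 paint(7,4,Y):
RRRRRR
RRRRRR
RRRWWR
RRRRRR
RRBRRR
RRGRRR
RRBRRR
RRBRYR
RRRRRR
After op 3 fill(7,0,K) [47 cells changed]:
KKKKKK
KKKKKK
KKKWWK
KKKKKK
KKBKKK
KKGKKK
KKBKKK
KKBKYK
KKKKKK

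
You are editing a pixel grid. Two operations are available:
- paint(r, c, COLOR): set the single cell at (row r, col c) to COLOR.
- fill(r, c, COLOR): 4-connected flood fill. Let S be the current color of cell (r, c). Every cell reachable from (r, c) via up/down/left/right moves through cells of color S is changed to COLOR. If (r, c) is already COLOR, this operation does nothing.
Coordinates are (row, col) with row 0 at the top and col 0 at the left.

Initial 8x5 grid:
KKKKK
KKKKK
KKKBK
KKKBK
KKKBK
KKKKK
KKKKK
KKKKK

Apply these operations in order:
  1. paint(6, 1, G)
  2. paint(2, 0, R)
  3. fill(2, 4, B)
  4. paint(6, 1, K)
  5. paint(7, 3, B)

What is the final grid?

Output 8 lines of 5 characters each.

After op 1 paint(6,1,G):
KKKKK
KKKKK
KKKBK
KKKBK
KKKBK
KKKKK
KGKKK
KKKKK
After op 2 paint(2,0,R):
KKKKK
KKKKK
RKKBK
KKKBK
KKKBK
KKKKK
KGKKK
KKKKK
After op 3 fill(2,4,B) [35 cells changed]:
BBBBB
BBBBB
RBBBB
BBBBB
BBBBB
BBBBB
BGBBB
BBBBB
After op 4 paint(6,1,K):
BBBBB
BBBBB
RBBBB
BBBBB
BBBBB
BBBBB
BKBBB
BBBBB
After op 5 paint(7,3,B):
BBBBB
BBBBB
RBBBB
BBBBB
BBBBB
BBBBB
BKBBB
BBBBB

Answer: BBBBB
BBBBB
RBBBB
BBBBB
BBBBB
BBBBB
BKBBB
BBBBB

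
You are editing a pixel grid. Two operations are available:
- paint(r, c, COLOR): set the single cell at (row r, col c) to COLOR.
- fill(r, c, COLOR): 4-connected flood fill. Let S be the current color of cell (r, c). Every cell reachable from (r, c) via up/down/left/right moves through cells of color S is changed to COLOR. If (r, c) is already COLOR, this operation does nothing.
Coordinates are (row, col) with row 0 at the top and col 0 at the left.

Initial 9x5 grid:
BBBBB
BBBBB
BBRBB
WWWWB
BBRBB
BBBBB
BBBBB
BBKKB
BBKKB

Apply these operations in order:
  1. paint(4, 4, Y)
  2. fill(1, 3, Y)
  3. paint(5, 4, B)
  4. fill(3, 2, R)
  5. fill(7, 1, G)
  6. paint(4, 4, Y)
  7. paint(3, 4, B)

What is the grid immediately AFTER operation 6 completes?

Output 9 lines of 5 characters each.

Answer: YYYYY
YYYYY
YYRYY
RRRRY
GGRGY
GGGGG
GGGGG
GGKKG
GGKKG

Derivation:
After op 1 paint(4,4,Y):
BBBBB
BBBBB
BBRBB
WWWWB
BBRBY
BBBBB
BBBBB
BBKKB
BBKKB
After op 2 fill(1,3,Y) [15 cells changed]:
YYYYY
YYYYY
YYRYY
WWWWY
BBRBY
BBBBB
BBBBB
BBKKB
BBKKB
After op 3 paint(5,4,B):
YYYYY
YYYYY
YYRYY
WWWWY
BBRBY
BBBBB
BBBBB
BBKKB
BBKKB
After op 4 fill(3,2,R) [4 cells changed]:
YYYYY
YYYYY
YYRYY
RRRRY
BBRBY
BBBBB
BBBBB
BBKKB
BBKKB
After op 5 fill(7,1,G) [19 cells changed]:
YYYYY
YYYYY
YYRYY
RRRRY
GGRGY
GGGGG
GGGGG
GGKKG
GGKKG
After op 6 paint(4,4,Y):
YYYYY
YYYYY
YYRYY
RRRRY
GGRGY
GGGGG
GGGGG
GGKKG
GGKKG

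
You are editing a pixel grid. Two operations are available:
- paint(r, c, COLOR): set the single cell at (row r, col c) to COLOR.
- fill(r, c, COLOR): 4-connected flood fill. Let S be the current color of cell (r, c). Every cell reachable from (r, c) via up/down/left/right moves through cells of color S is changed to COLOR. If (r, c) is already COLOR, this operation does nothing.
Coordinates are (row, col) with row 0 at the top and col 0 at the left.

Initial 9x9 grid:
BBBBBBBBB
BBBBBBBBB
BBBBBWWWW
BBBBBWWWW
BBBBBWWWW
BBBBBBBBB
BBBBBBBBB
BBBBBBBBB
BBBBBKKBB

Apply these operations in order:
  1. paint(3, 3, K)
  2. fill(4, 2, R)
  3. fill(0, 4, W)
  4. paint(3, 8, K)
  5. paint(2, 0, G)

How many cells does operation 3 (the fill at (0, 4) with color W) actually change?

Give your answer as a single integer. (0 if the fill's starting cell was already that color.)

After op 1 paint(3,3,K):
BBBBBBBBB
BBBBBBBBB
BBBBBWWWW
BBBKBWWWW
BBBBBWWWW
BBBBBBBBB
BBBBBBBBB
BBBBBBBBB
BBBBBKKBB
After op 2 fill(4,2,R) [66 cells changed]:
RRRRRRRRR
RRRRRRRRR
RRRRRWWWW
RRRKRWWWW
RRRRRWWWW
RRRRRRRRR
RRRRRRRRR
RRRRRRRRR
RRRRRKKRR
After op 3 fill(0,4,W) [66 cells changed]:
WWWWWWWWW
WWWWWWWWW
WWWWWWWWW
WWWKWWWWW
WWWWWWWWW
WWWWWWWWW
WWWWWWWWW
WWWWWWWWW
WWWWWKKWW

Answer: 66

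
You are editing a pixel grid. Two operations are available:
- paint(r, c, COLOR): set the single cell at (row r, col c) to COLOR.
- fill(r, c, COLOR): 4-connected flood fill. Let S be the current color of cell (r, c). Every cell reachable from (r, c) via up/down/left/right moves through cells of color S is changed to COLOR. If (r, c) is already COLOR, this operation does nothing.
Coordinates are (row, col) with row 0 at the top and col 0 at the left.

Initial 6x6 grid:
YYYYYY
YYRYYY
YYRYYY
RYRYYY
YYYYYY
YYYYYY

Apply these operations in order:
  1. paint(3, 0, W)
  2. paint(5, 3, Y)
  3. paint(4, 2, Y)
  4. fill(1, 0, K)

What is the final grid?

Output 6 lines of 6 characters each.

After op 1 paint(3,0,W):
YYYYYY
YYRYYY
YYRYYY
WYRYYY
YYYYYY
YYYYYY
After op 2 paint(5,3,Y):
YYYYYY
YYRYYY
YYRYYY
WYRYYY
YYYYYY
YYYYYY
After op 3 paint(4,2,Y):
YYYYYY
YYRYYY
YYRYYY
WYRYYY
YYYYYY
YYYYYY
After op 4 fill(1,0,K) [32 cells changed]:
KKKKKK
KKRKKK
KKRKKK
WKRKKK
KKKKKK
KKKKKK

Answer: KKKKKK
KKRKKK
KKRKKK
WKRKKK
KKKKKK
KKKKKK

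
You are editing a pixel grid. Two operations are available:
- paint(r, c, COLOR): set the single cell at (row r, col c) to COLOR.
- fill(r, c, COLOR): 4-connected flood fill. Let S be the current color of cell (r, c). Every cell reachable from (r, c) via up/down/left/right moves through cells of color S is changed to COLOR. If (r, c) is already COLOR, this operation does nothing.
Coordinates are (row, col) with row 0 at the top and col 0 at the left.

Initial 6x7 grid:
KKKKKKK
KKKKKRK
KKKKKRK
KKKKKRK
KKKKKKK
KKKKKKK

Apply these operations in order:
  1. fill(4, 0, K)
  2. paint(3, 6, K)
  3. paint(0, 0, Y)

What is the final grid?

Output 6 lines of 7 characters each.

Answer: YKKKKKK
KKKKKRK
KKKKKRK
KKKKKRK
KKKKKKK
KKKKKKK

Derivation:
After op 1 fill(4,0,K) [0 cells changed]:
KKKKKKK
KKKKKRK
KKKKKRK
KKKKKRK
KKKKKKK
KKKKKKK
After op 2 paint(3,6,K):
KKKKKKK
KKKKKRK
KKKKKRK
KKKKKRK
KKKKKKK
KKKKKKK
After op 3 paint(0,0,Y):
YKKKKKK
KKKKKRK
KKKKKRK
KKKKKRK
KKKKKKK
KKKKKKK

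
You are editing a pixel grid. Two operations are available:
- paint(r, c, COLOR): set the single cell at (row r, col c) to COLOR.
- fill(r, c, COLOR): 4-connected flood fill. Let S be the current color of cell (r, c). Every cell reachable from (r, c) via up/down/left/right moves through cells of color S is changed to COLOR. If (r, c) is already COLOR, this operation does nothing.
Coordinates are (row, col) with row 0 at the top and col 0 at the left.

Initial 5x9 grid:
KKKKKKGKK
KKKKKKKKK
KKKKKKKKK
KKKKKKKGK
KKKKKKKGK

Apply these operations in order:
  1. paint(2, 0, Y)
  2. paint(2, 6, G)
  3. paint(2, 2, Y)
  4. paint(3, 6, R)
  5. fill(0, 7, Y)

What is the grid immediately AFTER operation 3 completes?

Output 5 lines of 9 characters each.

Answer: KKKKKKGKK
KKKKKKKKK
YKYKKKGKK
KKKKKKKGK
KKKKKKKGK

Derivation:
After op 1 paint(2,0,Y):
KKKKKKGKK
KKKKKKKKK
YKKKKKKKK
KKKKKKKGK
KKKKKKKGK
After op 2 paint(2,6,G):
KKKKKKGKK
KKKKKKKKK
YKKKKKGKK
KKKKKKKGK
KKKKKKKGK
After op 3 paint(2,2,Y):
KKKKKKGKK
KKKKKKKKK
YKYKKKGKK
KKKKKKKGK
KKKKKKKGK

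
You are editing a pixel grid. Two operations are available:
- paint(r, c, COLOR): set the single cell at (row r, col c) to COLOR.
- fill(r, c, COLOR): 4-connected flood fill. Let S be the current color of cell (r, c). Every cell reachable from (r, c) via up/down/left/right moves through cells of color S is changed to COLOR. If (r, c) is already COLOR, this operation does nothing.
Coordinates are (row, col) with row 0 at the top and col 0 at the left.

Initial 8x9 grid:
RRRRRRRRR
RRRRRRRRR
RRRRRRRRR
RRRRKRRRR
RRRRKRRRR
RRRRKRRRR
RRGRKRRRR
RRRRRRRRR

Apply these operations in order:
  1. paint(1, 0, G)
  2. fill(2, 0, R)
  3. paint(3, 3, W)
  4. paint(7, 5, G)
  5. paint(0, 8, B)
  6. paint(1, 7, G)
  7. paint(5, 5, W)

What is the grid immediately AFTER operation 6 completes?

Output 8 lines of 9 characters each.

After op 1 paint(1,0,G):
RRRRRRRRR
GRRRRRRRR
RRRRRRRRR
RRRRKRRRR
RRRRKRRRR
RRRRKRRRR
RRGRKRRRR
RRRRRRRRR
After op 2 fill(2,0,R) [0 cells changed]:
RRRRRRRRR
GRRRRRRRR
RRRRRRRRR
RRRRKRRRR
RRRRKRRRR
RRRRKRRRR
RRGRKRRRR
RRRRRRRRR
After op 3 paint(3,3,W):
RRRRRRRRR
GRRRRRRRR
RRRRRRRRR
RRRWKRRRR
RRRRKRRRR
RRRRKRRRR
RRGRKRRRR
RRRRRRRRR
After op 4 paint(7,5,G):
RRRRRRRRR
GRRRRRRRR
RRRRRRRRR
RRRWKRRRR
RRRRKRRRR
RRRRKRRRR
RRGRKRRRR
RRRRRGRRR
After op 5 paint(0,8,B):
RRRRRRRRB
GRRRRRRRR
RRRRRRRRR
RRRWKRRRR
RRRRKRRRR
RRRRKRRRR
RRGRKRRRR
RRRRRGRRR
After op 6 paint(1,7,G):
RRRRRRRRB
GRRRRRRGR
RRRRRRRRR
RRRWKRRRR
RRRRKRRRR
RRRRKRRRR
RRGRKRRRR
RRRRRGRRR

Answer: RRRRRRRRB
GRRRRRRGR
RRRRRRRRR
RRRWKRRRR
RRRRKRRRR
RRRRKRRRR
RRGRKRRRR
RRRRRGRRR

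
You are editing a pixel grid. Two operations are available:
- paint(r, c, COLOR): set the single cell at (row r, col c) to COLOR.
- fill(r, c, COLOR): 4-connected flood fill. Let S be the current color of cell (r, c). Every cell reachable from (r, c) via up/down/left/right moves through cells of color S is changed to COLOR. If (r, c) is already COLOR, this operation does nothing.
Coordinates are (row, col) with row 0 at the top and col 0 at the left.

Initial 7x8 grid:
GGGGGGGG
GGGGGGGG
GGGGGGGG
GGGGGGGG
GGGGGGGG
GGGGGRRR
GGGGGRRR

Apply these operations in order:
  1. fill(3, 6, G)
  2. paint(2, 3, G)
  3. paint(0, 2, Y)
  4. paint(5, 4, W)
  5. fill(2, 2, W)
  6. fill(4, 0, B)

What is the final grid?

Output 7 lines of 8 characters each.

After op 1 fill(3,6,G) [0 cells changed]:
GGGGGGGG
GGGGGGGG
GGGGGGGG
GGGGGGGG
GGGGGGGG
GGGGGRRR
GGGGGRRR
After op 2 paint(2,3,G):
GGGGGGGG
GGGGGGGG
GGGGGGGG
GGGGGGGG
GGGGGGGG
GGGGGRRR
GGGGGRRR
After op 3 paint(0,2,Y):
GGYGGGGG
GGGGGGGG
GGGGGGGG
GGGGGGGG
GGGGGGGG
GGGGGRRR
GGGGGRRR
After op 4 paint(5,4,W):
GGYGGGGG
GGGGGGGG
GGGGGGGG
GGGGGGGG
GGGGGGGG
GGGGWRRR
GGGGGRRR
After op 5 fill(2,2,W) [48 cells changed]:
WWYWWWWW
WWWWWWWW
WWWWWWWW
WWWWWWWW
WWWWWWWW
WWWWWRRR
WWWWWRRR
After op 6 fill(4,0,B) [49 cells changed]:
BBYBBBBB
BBBBBBBB
BBBBBBBB
BBBBBBBB
BBBBBBBB
BBBBBRRR
BBBBBRRR

Answer: BBYBBBBB
BBBBBBBB
BBBBBBBB
BBBBBBBB
BBBBBBBB
BBBBBRRR
BBBBBRRR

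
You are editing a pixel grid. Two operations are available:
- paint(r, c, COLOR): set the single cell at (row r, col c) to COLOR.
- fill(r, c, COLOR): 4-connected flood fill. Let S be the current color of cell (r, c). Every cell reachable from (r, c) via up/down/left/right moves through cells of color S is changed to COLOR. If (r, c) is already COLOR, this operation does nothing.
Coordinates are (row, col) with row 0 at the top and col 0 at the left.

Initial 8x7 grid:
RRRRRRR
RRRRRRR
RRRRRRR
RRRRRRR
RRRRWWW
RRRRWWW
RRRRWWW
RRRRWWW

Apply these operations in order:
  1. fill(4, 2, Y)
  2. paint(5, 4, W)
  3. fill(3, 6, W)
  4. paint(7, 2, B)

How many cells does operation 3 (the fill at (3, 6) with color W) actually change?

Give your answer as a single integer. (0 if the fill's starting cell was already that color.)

Answer: 44

Derivation:
After op 1 fill(4,2,Y) [44 cells changed]:
YYYYYYY
YYYYYYY
YYYYYYY
YYYYYYY
YYYYWWW
YYYYWWW
YYYYWWW
YYYYWWW
After op 2 paint(5,4,W):
YYYYYYY
YYYYYYY
YYYYYYY
YYYYYYY
YYYYWWW
YYYYWWW
YYYYWWW
YYYYWWW
After op 3 fill(3,6,W) [44 cells changed]:
WWWWWWW
WWWWWWW
WWWWWWW
WWWWWWW
WWWWWWW
WWWWWWW
WWWWWWW
WWWWWWW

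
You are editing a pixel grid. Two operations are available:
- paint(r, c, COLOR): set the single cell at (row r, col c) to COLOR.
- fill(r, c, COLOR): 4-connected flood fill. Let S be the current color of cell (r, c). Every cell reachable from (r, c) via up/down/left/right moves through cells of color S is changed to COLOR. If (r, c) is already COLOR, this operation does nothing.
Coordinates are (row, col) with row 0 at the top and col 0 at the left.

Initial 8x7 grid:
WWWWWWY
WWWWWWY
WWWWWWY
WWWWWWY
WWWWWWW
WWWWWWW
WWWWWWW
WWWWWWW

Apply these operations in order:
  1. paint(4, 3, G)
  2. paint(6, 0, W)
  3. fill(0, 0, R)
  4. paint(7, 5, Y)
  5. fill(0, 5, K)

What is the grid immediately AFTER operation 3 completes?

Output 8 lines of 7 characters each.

Answer: RRRRRRY
RRRRRRY
RRRRRRY
RRRRRRY
RRRGRRR
RRRRRRR
RRRRRRR
RRRRRRR

Derivation:
After op 1 paint(4,3,G):
WWWWWWY
WWWWWWY
WWWWWWY
WWWWWWY
WWWGWWW
WWWWWWW
WWWWWWW
WWWWWWW
After op 2 paint(6,0,W):
WWWWWWY
WWWWWWY
WWWWWWY
WWWWWWY
WWWGWWW
WWWWWWW
WWWWWWW
WWWWWWW
After op 3 fill(0,0,R) [51 cells changed]:
RRRRRRY
RRRRRRY
RRRRRRY
RRRRRRY
RRRGRRR
RRRRRRR
RRRRRRR
RRRRRRR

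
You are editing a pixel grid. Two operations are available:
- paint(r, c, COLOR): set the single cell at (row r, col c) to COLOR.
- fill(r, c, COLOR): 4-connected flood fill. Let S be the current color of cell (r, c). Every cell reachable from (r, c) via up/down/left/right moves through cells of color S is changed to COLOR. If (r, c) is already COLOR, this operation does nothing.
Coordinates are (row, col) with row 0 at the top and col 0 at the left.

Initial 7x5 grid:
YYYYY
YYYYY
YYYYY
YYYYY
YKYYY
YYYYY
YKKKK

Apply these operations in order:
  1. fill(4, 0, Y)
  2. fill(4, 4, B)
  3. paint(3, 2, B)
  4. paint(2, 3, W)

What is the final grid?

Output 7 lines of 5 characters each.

Answer: BBBBB
BBBBB
BBBWB
BBBBB
BKBBB
BBBBB
BKKKK

Derivation:
After op 1 fill(4,0,Y) [0 cells changed]:
YYYYY
YYYYY
YYYYY
YYYYY
YKYYY
YYYYY
YKKKK
After op 2 fill(4,4,B) [30 cells changed]:
BBBBB
BBBBB
BBBBB
BBBBB
BKBBB
BBBBB
BKKKK
After op 3 paint(3,2,B):
BBBBB
BBBBB
BBBBB
BBBBB
BKBBB
BBBBB
BKKKK
After op 4 paint(2,3,W):
BBBBB
BBBBB
BBBWB
BBBBB
BKBBB
BBBBB
BKKKK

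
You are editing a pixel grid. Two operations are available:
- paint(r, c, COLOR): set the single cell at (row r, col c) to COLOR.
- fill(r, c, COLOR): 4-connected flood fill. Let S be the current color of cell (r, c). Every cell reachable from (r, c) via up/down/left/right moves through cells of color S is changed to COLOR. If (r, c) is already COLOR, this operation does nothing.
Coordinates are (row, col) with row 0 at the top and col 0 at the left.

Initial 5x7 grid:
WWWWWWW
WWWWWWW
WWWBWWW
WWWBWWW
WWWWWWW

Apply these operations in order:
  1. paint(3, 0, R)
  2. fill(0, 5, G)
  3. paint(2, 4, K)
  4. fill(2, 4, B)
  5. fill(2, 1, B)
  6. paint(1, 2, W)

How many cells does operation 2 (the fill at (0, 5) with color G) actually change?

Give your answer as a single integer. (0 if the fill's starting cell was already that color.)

Answer: 32

Derivation:
After op 1 paint(3,0,R):
WWWWWWW
WWWWWWW
WWWBWWW
RWWBWWW
WWWWWWW
After op 2 fill(0,5,G) [32 cells changed]:
GGGGGGG
GGGGGGG
GGGBGGG
RGGBGGG
GGGGGGG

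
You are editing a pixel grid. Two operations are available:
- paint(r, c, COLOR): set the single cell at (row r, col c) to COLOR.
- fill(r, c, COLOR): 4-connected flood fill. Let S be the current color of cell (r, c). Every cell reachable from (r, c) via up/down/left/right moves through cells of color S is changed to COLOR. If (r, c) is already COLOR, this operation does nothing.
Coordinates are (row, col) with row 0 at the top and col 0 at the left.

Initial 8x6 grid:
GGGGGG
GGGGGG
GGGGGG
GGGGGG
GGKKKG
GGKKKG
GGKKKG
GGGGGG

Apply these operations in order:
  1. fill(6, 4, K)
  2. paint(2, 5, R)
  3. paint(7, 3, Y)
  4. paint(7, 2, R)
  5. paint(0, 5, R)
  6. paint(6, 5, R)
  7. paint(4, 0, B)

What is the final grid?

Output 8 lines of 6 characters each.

After op 1 fill(6,4,K) [0 cells changed]:
GGGGGG
GGGGGG
GGGGGG
GGGGGG
GGKKKG
GGKKKG
GGKKKG
GGGGGG
After op 2 paint(2,5,R):
GGGGGG
GGGGGG
GGGGGR
GGGGGG
GGKKKG
GGKKKG
GGKKKG
GGGGGG
After op 3 paint(7,3,Y):
GGGGGG
GGGGGG
GGGGGR
GGGGGG
GGKKKG
GGKKKG
GGKKKG
GGGYGG
After op 4 paint(7,2,R):
GGGGGG
GGGGGG
GGGGGR
GGGGGG
GGKKKG
GGKKKG
GGKKKG
GGRYGG
After op 5 paint(0,5,R):
GGGGGR
GGGGGG
GGGGGR
GGGGGG
GGKKKG
GGKKKG
GGKKKG
GGRYGG
After op 6 paint(6,5,R):
GGGGGR
GGGGGG
GGGGGR
GGGGGG
GGKKKG
GGKKKG
GGKKKR
GGRYGG
After op 7 paint(4,0,B):
GGGGGR
GGGGGG
GGGGGR
GGGGGG
BGKKKG
GGKKKG
GGKKKR
GGRYGG

Answer: GGGGGR
GGGGGG
GGGGGR
GGGGGG
BGKKKG
GGKKKG
GGKKKR
GGRYGG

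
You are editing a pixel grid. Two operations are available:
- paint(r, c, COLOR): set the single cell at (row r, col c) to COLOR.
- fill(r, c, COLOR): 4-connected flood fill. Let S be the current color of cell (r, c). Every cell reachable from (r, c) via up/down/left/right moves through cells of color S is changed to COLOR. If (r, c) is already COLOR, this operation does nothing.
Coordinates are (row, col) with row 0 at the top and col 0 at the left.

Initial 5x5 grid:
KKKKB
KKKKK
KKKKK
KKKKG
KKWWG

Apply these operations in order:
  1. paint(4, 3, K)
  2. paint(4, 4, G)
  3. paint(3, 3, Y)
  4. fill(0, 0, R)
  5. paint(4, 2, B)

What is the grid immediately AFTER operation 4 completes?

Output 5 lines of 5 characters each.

Answer: RRRRB
RRRRR
RRRRR
RRRYG
RRWKG

Derivation:
After op 1 paint(4,3,K):
KKKKB
KKKKK
KKKKK
KKKKG
KKWKG
After op 2 paint(4,4,G):
KKKKB
KKKKK
KKKKK
KKKKG
KKWKG
After op 3 paint(3,3,Y):
KKKKB
KKKKK
KKKKK
KKKYG
KKWKG
After op 4 fill(0,0,R) [19 cells changed]:
RRRRB
RRRRR
RRRRR
RRRYG
RRWKG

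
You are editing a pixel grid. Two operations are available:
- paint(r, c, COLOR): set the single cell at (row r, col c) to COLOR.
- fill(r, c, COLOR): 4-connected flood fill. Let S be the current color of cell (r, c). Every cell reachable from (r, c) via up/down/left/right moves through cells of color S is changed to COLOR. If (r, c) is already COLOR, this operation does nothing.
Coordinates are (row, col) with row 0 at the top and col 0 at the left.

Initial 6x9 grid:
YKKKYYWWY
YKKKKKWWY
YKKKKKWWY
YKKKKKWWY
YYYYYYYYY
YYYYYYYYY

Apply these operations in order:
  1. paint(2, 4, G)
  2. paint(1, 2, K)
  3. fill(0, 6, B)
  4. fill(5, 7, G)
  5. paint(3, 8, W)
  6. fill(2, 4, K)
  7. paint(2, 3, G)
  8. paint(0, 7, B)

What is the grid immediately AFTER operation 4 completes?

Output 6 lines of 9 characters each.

Answer: GKKKYYBBG
GKKKKKBBG
GKKKGKBBG
GKKKKKBBG
GGGGGGGGG
GGGGGGGGG

Derivation:
After op 1 paint(2,4,G):
YKKKYYWWY
YKKKKKWWY
YKKKGKWWY
YKKKKKWWY
YYYYYYYYY
YYYYYYYYY
After op 2 paint(1,2,K):
YKKKYYWWY
YKKKKKWWY
YKKKGKWWY
YKKKKKWWY
YYYYYYYYY
YYYYYYYYY
After op 3 fill(0,6,B) [8 cells changed]:
YKKKYYBBY
YKKKKKBBY
YKKKGKBBY
YKKKKKBBY
YYYYYYYYY
YYYYYYYYY
After op 4 fill(5,7,G) [26 cells changed]:
GKKKYYBBG
GKKKKKBBG
GKKKGKBBG
GKKKKKBBG
GGGGGGGGG
GGGGGGGGG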